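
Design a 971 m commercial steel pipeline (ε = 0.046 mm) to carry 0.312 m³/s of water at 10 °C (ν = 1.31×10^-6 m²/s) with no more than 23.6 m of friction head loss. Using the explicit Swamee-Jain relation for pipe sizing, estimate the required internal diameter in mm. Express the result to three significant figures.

D ≈ 345 mm

Swamee-Jain (Type III): D = 0.66·[ε^1.25·(LQ²/(gh_f))^4.75 + ν·Q^9.4·(L/(gh_f))^5.2]^0.04
LQ²/(gh_f) = 0.4083; L/(gh_f) = 4.194
Term 1 = ε^1.25·(…)^4.75 = 5.38×10^-8; Term 2 = ν·Q^9.4·(…)^5.2 = 3.98×10^-8
D = 0.66·(5.38×10^-8 + 3.98×10^-8)^0.04 = 0.3455 m = 345 mm
Check: V = 3.33 m/s, Re = 8.78×10^5, f = 0.01411, h_f = 22.4 m ≈ 23.6 m ✓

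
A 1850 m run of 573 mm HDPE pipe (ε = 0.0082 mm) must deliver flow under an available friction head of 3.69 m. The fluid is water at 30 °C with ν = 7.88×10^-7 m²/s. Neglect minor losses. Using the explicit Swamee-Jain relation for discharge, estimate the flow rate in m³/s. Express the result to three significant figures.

Q ≈ 0.353 m³/s

Swamee-Jain (Type II): Q = -0.965·√(gD⁵h_f/L)·ln[ε/(3.7D) + √(3.17ν²L/(gD³h_f))]
√(gD⁵h_f/L) = √(9.81·0.573⁵·3.69/1850) = 0.03477
ε/(3.7D) = 3.87×10^-6; √(3.17ν²L/(gD³h_f)) = 2.31×10^-5
Q = -0.965·0.03477·ln(2.699×10^-5) = 0.3529 m³/s
Check: V = 1.37 m/s, Re = 9.95×10^5, f = 0.01196, h_f = 3.69 m ≈ 3.69 m ✓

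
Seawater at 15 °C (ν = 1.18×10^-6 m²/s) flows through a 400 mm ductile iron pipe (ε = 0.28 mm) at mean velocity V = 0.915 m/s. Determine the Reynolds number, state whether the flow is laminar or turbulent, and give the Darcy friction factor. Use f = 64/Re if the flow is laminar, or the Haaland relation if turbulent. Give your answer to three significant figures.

Re = VD/ν = 0.9150·0.400/1.18×10^-6 = 3.10×10^5
Re > 4000 → turbulent; ε/D = 7.00×10^-4
Haaland: f = 0.01912

Re ≈ 3.10×10^5; turbulent; f ≈ 0.0191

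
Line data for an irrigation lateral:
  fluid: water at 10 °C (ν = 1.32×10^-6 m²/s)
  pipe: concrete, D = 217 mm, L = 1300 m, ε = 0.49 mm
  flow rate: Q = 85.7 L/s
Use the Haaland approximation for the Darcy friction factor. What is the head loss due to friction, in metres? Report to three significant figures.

V = 4Q/(πD²) = 4·0.0857/(π·0.217²) = 2.317 m/s
Re = VD/ν = 2.317·0.217/1.32×10^-6 = 3.81×10^5 → turbulent
ε/D = 0.49/217 = 0.00226
Haaland: f = 0.02463
h_f = f(L/D)V²/(2g) = 0.02463·(1300/0.217)·2.317²/(2·9.81) = 40.38 m

h_f ≈ 40.4 m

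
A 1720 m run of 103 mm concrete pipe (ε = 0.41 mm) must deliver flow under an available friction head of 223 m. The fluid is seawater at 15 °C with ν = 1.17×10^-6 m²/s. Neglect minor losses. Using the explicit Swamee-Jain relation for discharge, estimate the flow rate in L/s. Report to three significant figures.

Q ≈ 25.1 L/s

Swamee-Jain (Type II): Q = -0.965·√(gD⁵h_f/L)·ln[ε/(3.7D) + √(3.17ν²L/(gD³h_f))]
√(gD⁵h_f/L) = √(9.81·0.103⁵·223/1720) = 0.003840
ε/(3.7D) = 0.00108; √(3.17ν²L/(gD³h_f)) = 5.59×10^-5
Q = -0.965·0.003840·ln(0.001132) = 0.02514 m³/s
Check: V = 3.02 m/s, Re = 2.66×10^5, f = 0.02895, h_f = 224 m ≈ 223 m ✓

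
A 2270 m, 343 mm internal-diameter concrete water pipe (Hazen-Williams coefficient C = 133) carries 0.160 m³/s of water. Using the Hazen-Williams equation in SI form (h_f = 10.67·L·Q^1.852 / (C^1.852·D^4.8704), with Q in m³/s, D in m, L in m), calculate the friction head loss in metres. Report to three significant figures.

h_f ≈ 17.4 m

h_f = 10.67·2270·0.160^1.852 / (133^1.852·0.343^4.8704) = 17.38 m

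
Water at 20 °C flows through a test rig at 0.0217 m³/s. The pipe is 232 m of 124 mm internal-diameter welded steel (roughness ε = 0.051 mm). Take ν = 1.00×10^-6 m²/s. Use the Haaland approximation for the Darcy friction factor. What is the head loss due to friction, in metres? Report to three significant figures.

V = 4Q/(πD²) = 4·0.0217/(π·0.124²) = 1.797 m/s
Re = VD/ν = 1.797·0.124/1.00×10^-6 = 2.23×10^5 → turbulent
ε/D = 0.051/124 = 4.11×10^-4
Haaland: f = 0.01797
h_f = f(L/D)V²/(2g) = 0.01797·(232/0.124)·1.797²/(2·9.81) = 5.534 m

h_f ≈ 5.53 m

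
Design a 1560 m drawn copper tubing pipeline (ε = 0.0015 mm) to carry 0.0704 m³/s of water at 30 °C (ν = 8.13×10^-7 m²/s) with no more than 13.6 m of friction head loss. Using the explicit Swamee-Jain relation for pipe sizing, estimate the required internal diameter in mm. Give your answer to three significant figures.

D ≈ 232 mm

Swamee-Jain (Type III): D = 0.66·[ε^1.25·(LQ²/(gh_f))^4.75 + ν·Q^9.4·(L/(gh_f))^5.2]^0.04
LQ²/(gh_f) = 0.05795; L/(gh_f) = 11.69
Term 1 = ε^1.25·(…)^4.75 = 6.99×10^-14; Term 2 = ν·Q^9.4·(…)^5.2 = 4.27×10^-12
D = 0.66·(6.99×10^-14 + 4.27×10^-12)^0.04 = 0.2318 m = 232 mm
Check: V = 1.67 m/s, Re = 4.76×10^5, f = 0.01331, h_f = 12.7 m ≈ 13.6 m ✓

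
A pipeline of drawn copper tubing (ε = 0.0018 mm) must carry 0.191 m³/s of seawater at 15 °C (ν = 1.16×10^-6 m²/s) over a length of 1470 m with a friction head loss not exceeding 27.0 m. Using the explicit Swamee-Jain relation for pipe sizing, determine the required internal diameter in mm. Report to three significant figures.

D ≈ 293 mm

Swamee-Jain (Type III): D = 0.66·[ε^1.25·(LQ²/(gh_f))^4.75 + ν·Q^9.4·(L/(gh_f))^5.2]^0.04
LQ²/(gh_f) = 0.2025; L/(gh_f) = 5.550
Term 1 = ε^1.25·(…)^4.75 = 3.34×10^-11; Term 2 = ν·Q^9.4·(…)^5.2 = 1.50×10^-9
D = 0.66·(3.34×10^-11 + 1.50×10^-9)^0.04 = 0.2931 m = 293 mm
Check: V = 2.83 m/s, Re = 7.15×10^5, f = 0.01242, h_f = 25.4 m ≈ 27.0 m ✓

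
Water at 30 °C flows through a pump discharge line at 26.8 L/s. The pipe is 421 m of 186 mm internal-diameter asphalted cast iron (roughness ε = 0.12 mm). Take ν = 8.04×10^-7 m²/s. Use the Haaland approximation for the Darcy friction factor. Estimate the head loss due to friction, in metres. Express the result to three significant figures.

V = 4Q/(πD²) = 4·0.0268/(π·0.186²) = 0.9863 m/s
Re = VD/ν = 0.9863·0.186/8.04×10^-7 = 2.28×10^5 → turbulent
ε/D = 0.12/186 = 6.45×10^-4
Haaland: f = 0.01919
h_f = f(L/D)V²/(2g) = 0.01919·(421/0.186)·0.9863²/(2·9.81) = 2.153 m

h_f ≈ 2.15 m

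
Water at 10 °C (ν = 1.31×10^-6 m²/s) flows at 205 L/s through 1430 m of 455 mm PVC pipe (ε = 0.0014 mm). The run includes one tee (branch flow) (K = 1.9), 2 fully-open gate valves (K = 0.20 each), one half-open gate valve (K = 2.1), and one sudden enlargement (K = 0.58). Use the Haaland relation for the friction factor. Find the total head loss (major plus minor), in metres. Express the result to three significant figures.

H_L ≈ 3.82 m

V = 4Q/(πD²) = 1.261 m/s; V²/2g = 0.08102 m
Re = 4.38×10^5, ε/D = 3.08×10^-6 → f = 0.01341 (Haaland)
Major: h_f = f(L/D)·V²/2g = 0.01341·3143·0.08102 = 3.414 m
Minor: ΣK = 4.98; h_m = ΣK·V²/2g = 0.4035 m
Total H_L = 3.414 + 0.4035 = 3.818 m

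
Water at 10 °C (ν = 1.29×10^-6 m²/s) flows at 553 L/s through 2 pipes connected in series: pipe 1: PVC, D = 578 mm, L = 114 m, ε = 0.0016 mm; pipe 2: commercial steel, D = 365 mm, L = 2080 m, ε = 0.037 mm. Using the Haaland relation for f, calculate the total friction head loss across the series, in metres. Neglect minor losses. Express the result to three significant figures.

Pipe 1: V = 2.108 m/s, Re = 9.44×10^5, ε/D = 2.77×10^-6, f = 0.01174, h_1 = f(L/D)V²/2g = 0.5243 m
Pipe 2: V = 5.285 m/s, Re = 1.50×10^6, ε/D = 1.01×10^-4, f = 0.01297, h_2 = f(L/D)V²/2g = 105.2 m
Series → Q common, losses add: H = Σh = 105.8 m

H ≈ 106 m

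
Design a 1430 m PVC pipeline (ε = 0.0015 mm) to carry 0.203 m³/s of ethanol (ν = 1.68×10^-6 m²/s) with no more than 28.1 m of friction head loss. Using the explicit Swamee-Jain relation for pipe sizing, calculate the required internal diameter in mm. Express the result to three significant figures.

D ≈ 300 mm

Swamee-Jain (Type III): D = 0.66·[ε^1.25·(LQ²/(gh_f))^4.75 + ν·Q^9.4·(L/(gh_f))^5.2]^0.04
LQ²/(gh_f) = 0.2138; L/(gh_f) = 5.188
Term 1 = ε^1.25·(…)^4.75 = 3.45×10^-11; Term 2 = ν·Q^9.4·(…)^5.2 = 2.71×10^-9
D = 0.66·(3.45×10^-11 + 2.71×10^-9)^0.04 = 0.3000 m = 300 mm
Check: V = 2.87 m/s, Re = 5.13×10^5, f = 0.01311, h_f = 26.3 m ≈ 28.1 m ✓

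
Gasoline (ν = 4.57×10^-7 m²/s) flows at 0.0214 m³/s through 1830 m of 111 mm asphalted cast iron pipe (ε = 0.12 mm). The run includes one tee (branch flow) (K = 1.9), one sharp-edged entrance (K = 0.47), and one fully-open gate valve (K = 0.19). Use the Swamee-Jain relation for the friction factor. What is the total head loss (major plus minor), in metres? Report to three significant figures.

V = 4Q/(πD²) = 2.211 m/s; V²/2g = 0.2493 m
Re = 5.37×10^5, ε/D = 0.00108 → f = 0.02066 (Swamee-Jain)
Major: h_f = f(L/D)·V²/2g = 0.02066·16486·0.2493 = 84.90 m
Minor: ΣK = 2.56; h_m = ΣK·V²/2g = 0.6381 m
Total H_L = 84.90 + 0.6381 = 85.54 m

H_L ≈ 85.5 m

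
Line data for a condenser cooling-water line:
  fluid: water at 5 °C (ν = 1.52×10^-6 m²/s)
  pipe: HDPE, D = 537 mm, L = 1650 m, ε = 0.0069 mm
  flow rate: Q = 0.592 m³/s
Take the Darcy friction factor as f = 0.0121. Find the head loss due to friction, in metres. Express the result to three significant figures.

V = 4Q/(πD²) = 4·0.592/(π·0.537²) = 2.614 m/s
h_f = f(L/D)V²/(2g) = 0.01210·(1650/0.537)·2.614²/(2·9.81) = 12.95 m

h_f ≈ 12.9 m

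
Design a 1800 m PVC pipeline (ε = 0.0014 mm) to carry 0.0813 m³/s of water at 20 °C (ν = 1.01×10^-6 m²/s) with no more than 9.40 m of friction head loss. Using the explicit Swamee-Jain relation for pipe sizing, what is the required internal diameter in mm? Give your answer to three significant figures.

Swamee-Jain (Type III): D = 0.66·[ε^1.25·(LQ²/(gh_f))^4.75 + ν·Q^9.4·(L/(gh_f))^5.2]^0.04
LQ²/(gh_f) = 0.1290; L/(gh_f) = 19.52
Term 1 = ε^1.25·(…)^4.75 = 2.87×10^-12; Term 2 = ν·Q^9.4·(…)^5.2 = 2.95×10^-10
D = 0.66·(2.87×10^-12 + 2.95×10^-10)^0.04 = 0.2745 m = 274 mm
Check: V = 1.37 m/s, Re = 3.73×10^5, f = 0.01387, h_f = 8.75 m ≈ 9.40 m ✓

D ≈ 274 mm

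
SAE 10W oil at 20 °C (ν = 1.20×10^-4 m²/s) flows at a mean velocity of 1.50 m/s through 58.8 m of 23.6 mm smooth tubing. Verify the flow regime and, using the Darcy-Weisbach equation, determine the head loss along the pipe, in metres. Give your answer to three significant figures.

h_f ≈ 62.0 m

Re = VD/ν = 1.50·0.02360/1.20×10^-4 = 295 → laminar (Re < 2300)
f = 64/Re = 0.2169
h_f = f(L/D)V²/(2g) = 0.2169·(58.8/0.02360)·1.50²/(2·9.81) = 61.99 m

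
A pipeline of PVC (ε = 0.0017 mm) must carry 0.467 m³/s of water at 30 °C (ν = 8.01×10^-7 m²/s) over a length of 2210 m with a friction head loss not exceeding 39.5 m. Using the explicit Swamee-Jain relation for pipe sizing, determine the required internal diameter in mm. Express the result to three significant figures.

D ≈ 407 mm

Swamee-Jain (Type III): D = 0.66·[ε^1.25·(LQ²/(gh_f))^4.75 + ν·Q^9.4·(L/(gh_f))^5.2]^0.04
LQ²/(gh_f) = 1.244; L/(gh_f) = 5.703
Term 1 = ε^1.25·(…)^4.75 = 1.73×10^-7; Term 2 = ν·Q^9.4·(…)^5.2 = 5.33×10^-6
D = 0.66·(1.73×10^-7 + 5.33×10^-6)^0.04 = 0.4066 m = 407 mm
Check: V = 3.60 m/s, Re = 1.83×10^6, f = 0.01067, h_f = 38.2 m ≈ 39.5 m ✓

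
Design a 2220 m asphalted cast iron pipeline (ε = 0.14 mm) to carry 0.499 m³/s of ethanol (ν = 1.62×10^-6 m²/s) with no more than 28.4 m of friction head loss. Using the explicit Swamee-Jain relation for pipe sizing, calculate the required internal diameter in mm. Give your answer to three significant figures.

D ≈ 487 mm

Swamee-Jain (Type III): D = 0.66·[ε^1.25·(LQ²/(gh_f))^4.75 + ν·Q^9.4·(L/(gh_f))^5.2]^0.04
LQ²/(gh_f) = 1.984; L/(gh_f) = 7.968
Term 1 = ε^1.25·(…)^4.75 = 3.95×10^-4; Term 2 = ν·Q^9.4·(…)^5.2 = 1.14×10^-4
D = 0.66·(3.95×10^-4 + 1.14×10^-4)^0.04 = 0.4873 m = 487 mm
Check: V = 2.68 m/s, Re = 8.05×10^5, f = 0.01581, h_f = 26.3 m ≈ 28.4 m ✓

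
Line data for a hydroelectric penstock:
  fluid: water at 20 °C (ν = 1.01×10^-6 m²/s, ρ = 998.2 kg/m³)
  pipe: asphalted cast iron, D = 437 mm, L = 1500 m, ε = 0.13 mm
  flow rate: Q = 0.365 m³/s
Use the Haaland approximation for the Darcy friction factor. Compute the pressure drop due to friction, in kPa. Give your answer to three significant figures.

V = 4Q/(πD²) = 4·0.365/(π·0.437²) = 2.434 m/s
Re = VD/ν = 2.434·0.437/1.01×10^-6 = 1.05×10^6 → turbulent
ε/D = 0.13/437 = 2.97×10^-4
Haaland: f = 0.01555
h_f = f(L/D)V²/(2g) = 0.01555·(1500/0.437)·2.434²/(2·9.81) = 16.11 m
Δp = ρg·h_f = 998.2·9.81·16.11 = 157.8 kPa

Δp ≈ 158 kPa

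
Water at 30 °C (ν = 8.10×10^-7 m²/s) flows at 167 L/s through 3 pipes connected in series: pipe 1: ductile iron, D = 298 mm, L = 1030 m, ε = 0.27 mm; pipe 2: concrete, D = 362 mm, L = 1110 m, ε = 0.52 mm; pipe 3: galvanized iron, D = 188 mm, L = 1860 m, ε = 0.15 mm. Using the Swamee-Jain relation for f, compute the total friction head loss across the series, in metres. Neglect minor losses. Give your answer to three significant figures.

Pipe 1: V = 2.394 m/s, Re = 8.81×10^5, ε/D = 9.06×10^-4, f = 0.01964, h_1 = f(L/D)V²/2g = 19.84 m
Pipe 2: V = 1.623 m/s, Re = 7.25×10^5, ε/D = 0.00144, f = 0.02191, h_2 = f(L/D)V²/2g = 9.015 m
Pipe 3: V = 6.016 m/s, Re = 1.40×10^6, ε/D = 7.98×10^-4, f = 0.01894, h_3 = f(L/D)V²/2g = 345.6 m
Series → Q common, losses add: H = Σh = 374.5 m

H ≈ 374 m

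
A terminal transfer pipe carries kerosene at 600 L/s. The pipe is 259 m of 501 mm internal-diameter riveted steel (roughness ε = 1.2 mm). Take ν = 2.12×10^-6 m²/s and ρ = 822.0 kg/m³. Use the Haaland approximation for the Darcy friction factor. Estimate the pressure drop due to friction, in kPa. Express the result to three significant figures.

Δp ≈ 48.9 kPa

V = 4Q/(πD²) = 4·0.600/(π·0.501²) = 3.044 m/s
Re = VD/ν = 3.044·0.501/2.12×10^-6 = 7.19×10^5 → turbulent
ε/D = 1.2/501 = 0.00240
Haaland: f = 0.02483
h_f = f(L/D)V²/(2g) = 0.02483·(259/0.501)·3.044²/(2·9.81) = 6.061 m
Δp = ρg·h_f = 822.0·9.81·6.061 = 48.88 kPa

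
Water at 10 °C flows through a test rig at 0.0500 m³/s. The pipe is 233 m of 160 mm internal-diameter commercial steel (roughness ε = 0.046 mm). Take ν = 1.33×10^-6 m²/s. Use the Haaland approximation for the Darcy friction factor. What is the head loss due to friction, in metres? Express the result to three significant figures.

V = 4Q/(πD²) = 4·0.0500/(π·0.160²) = 2.487 m/s
Re = VD/ν = 2.487·0.160/1.33×10^-6 = 2.99×10^5 → turbulent
ε/D = 0.046/160 = 2.87×10^-4
Haaland: f = 0.01672
h_f = f(L/D)V²/(2g) = 0.01672·(233/0.160)·2.487²/(2·9.81) = 7.674 m

h_f ≈ 7.67 m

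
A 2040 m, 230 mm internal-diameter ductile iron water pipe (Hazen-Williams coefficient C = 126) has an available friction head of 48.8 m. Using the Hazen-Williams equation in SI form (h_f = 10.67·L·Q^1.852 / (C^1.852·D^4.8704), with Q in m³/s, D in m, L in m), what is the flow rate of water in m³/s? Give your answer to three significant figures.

Rearranging: Q = [h_f·C^1.852·D^4.8704 / (10.67·L)]^(1/1.852)
Q = [48.8·126^1.852·0.230^4.8704 / (10.67·2040)]^0.540 = 0.09801 m³/s

Q ≈ 0.0980 m³/s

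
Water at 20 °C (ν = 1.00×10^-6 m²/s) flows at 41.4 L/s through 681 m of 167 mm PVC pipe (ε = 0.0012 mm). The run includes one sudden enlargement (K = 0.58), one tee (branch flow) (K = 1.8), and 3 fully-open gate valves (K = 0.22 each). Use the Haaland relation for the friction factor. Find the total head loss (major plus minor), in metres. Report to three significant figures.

H_L ≈ 11.1 m

V = 4Q/(πD²) = 1.890 m/s; V²/2g = 0.1821 m
Re = 3.16×10^5, ε/D = 7.19×10^-6 → f = 0.01427 (Haaland)
Major: h_f = f(L/D)·V²/2g = 0.01427·4078·0.1821 = 10.59 m
Minor: ΣK = 3.04; h_m = ΣK·V²/2g = 0.5535 m
Total H_L = 10.59 + 0.5535 = 11.15 m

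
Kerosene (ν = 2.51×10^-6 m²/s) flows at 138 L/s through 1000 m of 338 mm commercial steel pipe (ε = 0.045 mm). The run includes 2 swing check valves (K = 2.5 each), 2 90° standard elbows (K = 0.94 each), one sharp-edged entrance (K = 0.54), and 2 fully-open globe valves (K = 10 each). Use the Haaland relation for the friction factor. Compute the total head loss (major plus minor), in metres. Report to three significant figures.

H_L ≈ 9.13 m

V = 4Q/(πD²) = 1.538 m/s; V²/2g = 0.1206 m
Re = 2.07×10^5, ε/D = 1.33×10^-4 → f = 0.01633 (Haaland)
Major: h_f = f(L/D)·V²/2g = 0.01633·2959·0.1206 = 5.826 m
Minor: ΣK = 27.4; h_m = ΣK·V²/2g = 3.306 m
Total H_L = 5.826 + 3.306 = 9.132 m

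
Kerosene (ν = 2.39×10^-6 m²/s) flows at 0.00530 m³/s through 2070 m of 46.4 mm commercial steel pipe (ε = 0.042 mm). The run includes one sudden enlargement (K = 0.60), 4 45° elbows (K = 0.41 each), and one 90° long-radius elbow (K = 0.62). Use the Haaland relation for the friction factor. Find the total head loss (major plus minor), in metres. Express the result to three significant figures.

H_L ≈ 512 m

V = 4Q/(πD²) = 3.134 m/s; V²/2g = 0.5007 m
Re = 6.09×10^4, ε/D = 9.05×10^-4 → f = 0.02285 (Haaland)
Major: h_f = f(L/D)·V²/2g = 0.02285·44612·0.5007 = 510.5 m
Minor: ΣK = 2.86; h_m = ΣK·V²/2g = 1.432 m
Total H_L = 510.5 + 1.432 = 512.0 m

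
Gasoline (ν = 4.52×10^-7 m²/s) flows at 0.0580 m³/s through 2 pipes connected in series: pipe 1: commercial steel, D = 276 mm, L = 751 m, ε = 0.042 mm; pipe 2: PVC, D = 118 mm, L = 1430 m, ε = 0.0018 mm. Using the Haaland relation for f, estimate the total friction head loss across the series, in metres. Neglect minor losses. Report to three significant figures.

H ≈ 199 m

Pipe 1: V = 0.9694 m/s, Re = 5.92×10^5, ε/D = 1.52×10^-4, f = 0.01459, h_1 = f(L/D)V²/2g = 1.902 m
Pipe 2: V = 5.304 m/s, Re = 1.38×10^6, ε/D = 1.53×10^-5, f = 0.01133, h_2 = f(L/D)V²/2g = 196.9 m
Series → Q common, losses add: H = Σh = 198.8 m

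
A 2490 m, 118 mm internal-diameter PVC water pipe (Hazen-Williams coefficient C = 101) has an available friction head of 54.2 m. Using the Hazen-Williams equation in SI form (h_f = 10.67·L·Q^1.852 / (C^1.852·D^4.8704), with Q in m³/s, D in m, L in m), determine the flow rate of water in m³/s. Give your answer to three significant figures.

Rearranging: Q = [h_f·C^1.852·D^4.8704 / (10.67·L)]^(1/1.852)
Q = [54.2·101^1.852·0.118^4.8704 / (10.67·2490)]^0.540 = 0.01291 m³/s

Q ≈ 0.0129 m³/s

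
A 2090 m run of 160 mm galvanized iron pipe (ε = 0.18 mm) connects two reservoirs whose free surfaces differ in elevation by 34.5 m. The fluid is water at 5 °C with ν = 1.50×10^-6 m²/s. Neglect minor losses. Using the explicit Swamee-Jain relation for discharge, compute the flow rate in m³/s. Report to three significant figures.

Swamee-Jain (Type II): Q = -0.965·√(gD⁵h_f/L)·ln[ε/(3.7D) + √(3.17ν²L/(gD³h_f))]
√(gD⁵h_f/L) = √(9.81·0.160⁵·34.5/2090) = 0.004121
ε/(3.7D) = 3.04×10^-4; √(3.17ν²L/(gD³h_f)) = 1.04×10^-4
Q = -0.965·0.004121·ln(4.078×10^-4) = 0.03104 m³/s
Check: V = 1.54 m/s, Re = 1.65×10^5, f = 0.02192, h_f = 34.8 m ≈ 34.5 m ✓

Q ≈ 0.0310 m³/s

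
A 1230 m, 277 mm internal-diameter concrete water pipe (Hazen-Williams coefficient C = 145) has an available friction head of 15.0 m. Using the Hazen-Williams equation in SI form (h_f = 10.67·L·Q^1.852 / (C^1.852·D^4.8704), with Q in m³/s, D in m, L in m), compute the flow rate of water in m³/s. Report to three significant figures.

Q ≈ 0.128 m³/s

Rearranging: Q = [h_f·C^1.852·D^4.8704 / (10.67·L)]^(1/1.852)
Q = [15.0·145^1.852·0.277^4.8704 / (10.67·1230)]^0.540 = 0.1278 m³/s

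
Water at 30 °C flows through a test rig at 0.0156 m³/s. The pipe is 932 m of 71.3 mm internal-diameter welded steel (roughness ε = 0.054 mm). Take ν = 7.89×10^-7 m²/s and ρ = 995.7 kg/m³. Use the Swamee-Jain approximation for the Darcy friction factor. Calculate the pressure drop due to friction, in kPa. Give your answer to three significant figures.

V = 4Q/(πD²) = 4·0.0156/(π·0.0713²) = 3.907 m/s
Re = VD/ν = 3.907·0.0713/7.89×10^-7 = 3.53×10^5 → turbulent
ε/D = 0.054/71.3 = 7.57×10^-4
Swamee-Jain: f = 0.01951
h_f = f(L/D)V²/(2g) = 0.01951·(932/0.0713)·3.907²/(2·9.81) = 198.4 m
Δp = ρg·h_f = 995.7·9.81·198.4 = 1938 kPa

Δp ≈ 1940 kPa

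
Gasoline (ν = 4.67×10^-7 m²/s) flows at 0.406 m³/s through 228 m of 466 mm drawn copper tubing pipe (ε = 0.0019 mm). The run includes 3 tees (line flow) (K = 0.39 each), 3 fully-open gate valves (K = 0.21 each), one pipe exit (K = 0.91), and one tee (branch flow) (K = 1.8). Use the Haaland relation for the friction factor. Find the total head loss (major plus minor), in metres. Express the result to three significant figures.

H_L ≈ 2.74 m

V = 4Q/(πD²) = 2.380 m/s; V²/2g = 0.2888 m
Re = 2.38×10^6, ε/D = 4.08×10^-6 → f = 0.01020 (Haaland)
Major: h_f = f(L/D)·V²/2g = 0.01020·489.3·0.2888 = 1.441 m
Minor: ΣK = 4.51; h_m = ΣK·V²/2g = 1.303 m
Total H_L = 1.441 + 1.303 = 2.743 m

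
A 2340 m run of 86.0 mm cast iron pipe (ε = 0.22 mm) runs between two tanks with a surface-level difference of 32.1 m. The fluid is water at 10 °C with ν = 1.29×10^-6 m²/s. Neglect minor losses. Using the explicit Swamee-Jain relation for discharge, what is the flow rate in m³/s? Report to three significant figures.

Q ≈ 0.00535 m³/s

Swamee-Jain (Type II): Q = -0.965·√(gD⁵h_f/L)·ln[ε/(3.7D) + √(3.17ν²L/(gD³h_f))]
√(gD⁵h_f/L) = √(9.81·0.0860⁵·32.1/2340) = 7.957×10^-4
ε/(3.7D) = 6.91×10^-4; √(3.17ν²L/(gD³h_f)) = 2.48×10^-4
Q = -0.965·7.957×10^-4·ln(9.396×10^-4) = 0.005352 m³/s
Check: V = 0.921 m/s, Re = 6.14×10^4, f = 0.02756, h_f = 32.4 m ≈ 32.1 m ✓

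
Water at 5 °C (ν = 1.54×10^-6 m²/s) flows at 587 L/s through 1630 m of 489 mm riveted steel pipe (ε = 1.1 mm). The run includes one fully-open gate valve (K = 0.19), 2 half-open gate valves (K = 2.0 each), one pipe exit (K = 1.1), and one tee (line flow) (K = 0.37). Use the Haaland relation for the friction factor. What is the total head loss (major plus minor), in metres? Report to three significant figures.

H_L ≈ 43.3 m

V = 4Q/(πD²) = 3.126 m/s; V²/2g = 0.4979 m
Re = 9.92×10^5, ε/D = 0.00225 → f = 0.02437 (Haaland)
Major: h_f = f(L/D)·V²/2g = 0.02437·3333·0.4979 = 40.45 m
Minor: ΣK = 5.66; h_m = ΣK·V²/2g = 2.818 m
Total H_L = 40.45 + 2.818 = 43.27 m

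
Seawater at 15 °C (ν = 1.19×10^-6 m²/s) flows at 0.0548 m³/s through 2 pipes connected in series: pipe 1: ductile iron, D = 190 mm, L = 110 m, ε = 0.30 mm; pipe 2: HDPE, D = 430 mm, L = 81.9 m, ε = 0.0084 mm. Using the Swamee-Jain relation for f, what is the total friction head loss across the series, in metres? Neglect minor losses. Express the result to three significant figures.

Pipe 1: V = 1.933 m/s, Re = 3.09×10^5, ε/D = 0.00158, f = 0.02285, h_1 = f(L/D)V²/2g = 2.519 m
Pipe 2: V = 0.3774 m/s, Re = 1.36×10^5, ε/D = 1.95×10^-5, f = 0.01690, h_2 = f(L/D)V²/2g = 0.02336 m
Series → Q common, losses add: H = Σh = 2.542 m

H ≈ 2.54 m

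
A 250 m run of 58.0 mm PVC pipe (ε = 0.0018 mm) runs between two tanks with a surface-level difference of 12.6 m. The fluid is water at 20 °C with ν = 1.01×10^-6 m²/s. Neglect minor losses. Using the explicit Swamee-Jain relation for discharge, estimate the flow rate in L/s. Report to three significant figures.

Swamee-Jain (Type II): Q = -0.965·√(gD⁵h_f/L)·ln[ε/(3.7D) + √(3.17ν²L/(gD³h_f))]
√(gD⁵h_f/L) = √(9.81·0.0580⁵·12.6/250) = 5.697×10^-4
ε/(3.7D) = 8.39×10^-6; √(3.17ν²L/(gD³h_f)) = 1.83×10^-4
Q = -0.965·5.697×10^-4·ln(1.915×10^-4) = 0.004706 m³/s
Check: V = 1.78 m/s, Re = 1.02×10^5, f = 0.01797, h_f = 12.5 m ≈ 12.6 m ✓

Q ≈ 4.71 L/s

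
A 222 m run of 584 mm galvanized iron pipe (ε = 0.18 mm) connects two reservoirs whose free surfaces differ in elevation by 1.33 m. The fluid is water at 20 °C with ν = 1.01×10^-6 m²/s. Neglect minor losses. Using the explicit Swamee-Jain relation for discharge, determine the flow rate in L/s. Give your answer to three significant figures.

Swamee-Jain (Type II): Q = -0.965·√(gD⁵h_f/L)·ln[ε/(3.7D) + √(3.17ν²L/(gD³h_f))]
√(gD⁵h_f/L) = √(9.81·0.584⁵·1.33/222) = 0.06319
ε/(3.7D) = 8.33×10^-5; √(3.17ν²L/(gD³h_f)) = 1.66×10^-5
Q = -0.965·0.06319·ln(9.992×10^-5) = 0.5616 m³/s
Check: V = 2.10 m/s, Re = 1.21×10^6, f = 0.01571, h_f = 1.34 m ≈ 1.33 m ✓

Q ≈ 562 L/s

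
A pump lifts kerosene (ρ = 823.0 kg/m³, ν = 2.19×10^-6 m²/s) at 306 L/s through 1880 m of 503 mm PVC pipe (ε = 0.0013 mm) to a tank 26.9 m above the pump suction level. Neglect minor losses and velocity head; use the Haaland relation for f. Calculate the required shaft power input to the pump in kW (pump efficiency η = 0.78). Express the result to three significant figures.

P_shaft ≈ 105 kW

V = 4Q/(πD²) = 1.540 m/s; Re = 3.54×10^5; ε/D = 2.58×10^-6; f = 0.01393
h_f = f(L/D)V²/2g = 6.294 m
Total head H = z + h_f = 26.9 + 6.294 = 33.19 m
P_hyd = ρgQH = 823.0·9.81·0.306·33.19 = 82.01 kW
P_shaft = P_hyd/η = 82.01/0.78 = 105.1 kW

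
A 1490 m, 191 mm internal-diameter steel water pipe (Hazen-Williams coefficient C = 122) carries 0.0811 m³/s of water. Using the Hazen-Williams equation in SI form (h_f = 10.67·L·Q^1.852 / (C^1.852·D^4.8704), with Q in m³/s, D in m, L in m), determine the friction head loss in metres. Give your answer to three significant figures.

h_f ≈ 65.9 m

h_f = 10.67·1490·0.0811^1.852 / (122^1.852·0.191^4.8704) = 65.85 m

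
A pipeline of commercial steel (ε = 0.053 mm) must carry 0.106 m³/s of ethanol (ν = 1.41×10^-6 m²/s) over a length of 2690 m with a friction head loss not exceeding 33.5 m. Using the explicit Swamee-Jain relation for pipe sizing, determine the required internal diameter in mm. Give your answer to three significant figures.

Swamee-Jain (Type III): D = 0.66·[ε^1.25·(LQ²/(gh_f))^4.75 + ν·Q^9.4·(L/(gh_f))^5.2]^0.04
LQ²/(gh_f) = 0.09197; L/(gh_f) = 8.185
Term 1 = ε^1.25·(…)^4.75 = 5.40×10^-11; Term 2 = ν·Q^9.4·(…)^5.2 = 5.43×10^-11
D = 0.66·(5.40×10^-11 + 5.43×10^-11)^0.04 = 0.2636 m = 264 mm
Check: V = 1.94 m/s, Re = 3.63×10^5, f = 0.01599, h_f = 31.4 m ≈ 33.5 m ✓

D ≈ 264 mm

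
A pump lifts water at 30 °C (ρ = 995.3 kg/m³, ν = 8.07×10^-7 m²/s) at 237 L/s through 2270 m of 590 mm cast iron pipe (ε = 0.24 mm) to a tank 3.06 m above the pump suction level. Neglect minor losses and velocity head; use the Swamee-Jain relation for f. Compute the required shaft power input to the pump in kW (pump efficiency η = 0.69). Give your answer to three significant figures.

P_shaft ≈ 18.6 kW

V = 4Q/(πD²) = 0.8669 m/s; Re = 6.34×10^5; ε/D = 4.07×10^-4; f = 0.01695
h_f = f(L/D)V²/2g = 2.498 m
Total head H = z + h_f = 3.06 + 2.498 = 5.558 m
P_hyd = ρgQH = 995.3·9.81·0.237·5.558 = 12.86 kW
P_shaft = P_hyd/η = 12.86/0.69 = 18.64 kW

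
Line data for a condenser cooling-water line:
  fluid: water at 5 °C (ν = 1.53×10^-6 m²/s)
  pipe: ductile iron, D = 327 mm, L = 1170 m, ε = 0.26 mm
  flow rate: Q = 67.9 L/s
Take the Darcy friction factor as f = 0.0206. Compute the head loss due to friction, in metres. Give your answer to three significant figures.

h_f ≈ 2.46 m

V = 4Q/(πD²) = 4·0.0679/(π·0.327²) = 0.8085 m/s
h_f = f(L/D)V²/(2g) = 0.02060·(1170/0.327)·0.8085²/(2·9.81) = 2.456 m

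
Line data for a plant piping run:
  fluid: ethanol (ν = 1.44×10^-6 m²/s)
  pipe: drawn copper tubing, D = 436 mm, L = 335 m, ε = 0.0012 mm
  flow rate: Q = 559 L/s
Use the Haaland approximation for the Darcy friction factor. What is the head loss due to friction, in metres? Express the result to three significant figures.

h_f ≈ 6.26 m

V = 4Q/(πD²) = 4·0.559/(π·0.436²) = 3.744 m/s
Re = VD/ν = 3.744·0.436/1.44×10^-6 = 1.13×10^6 → turbulent
ε/D = 0.0012/436 = 2.75×10^-6
Haaland: f = 0.01139
h_f = f(L/D)V²/(2g) = 0.01139·(335/0.436)·3.744²/(2·9.81) = 6.255 m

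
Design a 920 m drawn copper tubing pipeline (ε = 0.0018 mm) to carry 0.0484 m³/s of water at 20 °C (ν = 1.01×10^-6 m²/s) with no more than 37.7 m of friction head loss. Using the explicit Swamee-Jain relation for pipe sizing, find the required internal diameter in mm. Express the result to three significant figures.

Swamee-Jain (Type III): D = 0.66·[ε^1.25·(LQ²/(gh_f))^4.75 + ν·Q^9.4·(L/(gh_f))^5.2]^0.04
LQ²/(gh_f) = 0.005827; L/(gh_f) = 2.488
Term 1 = ε^1.25·(…)^4.75 = 1.60×10^-18; Term 2 = ν·Q^9.4·(…)^5.2 = 5.01×10^-17
D = 0.66·(1.60×10^-18 + 5.01×10^-17)^0.04 = 0.1473 m = 147 mm
Check: V = 2.84 m/s, Re = 4.14×10^5, f = 0.01372, h_f = 35.3 m ≈ 37.7 m ✓

D ≈ 147 mm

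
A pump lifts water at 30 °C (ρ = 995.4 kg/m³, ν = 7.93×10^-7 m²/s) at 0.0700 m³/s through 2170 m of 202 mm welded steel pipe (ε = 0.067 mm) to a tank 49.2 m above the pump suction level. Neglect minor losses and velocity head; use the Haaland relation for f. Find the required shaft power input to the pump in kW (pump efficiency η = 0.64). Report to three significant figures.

P_shaft ≈ 98.0 kW

V = 4Q/(πD²) = 2.184 m/s; Re = 5.56×10^5; ε/D = 3.32×10^-4; f = 0.01630
h_f = f(L/D)V²/2g = 42.59 m
Total head H = z + h_f = 49.2 + 42.59 = 91.79 m
P_hyd = ρgQH = 995.4·9.81·0.0700·91.79 = 62.74 kW
P_shaft = P_hyd/η = 62.74/0.64 = 98.03 kW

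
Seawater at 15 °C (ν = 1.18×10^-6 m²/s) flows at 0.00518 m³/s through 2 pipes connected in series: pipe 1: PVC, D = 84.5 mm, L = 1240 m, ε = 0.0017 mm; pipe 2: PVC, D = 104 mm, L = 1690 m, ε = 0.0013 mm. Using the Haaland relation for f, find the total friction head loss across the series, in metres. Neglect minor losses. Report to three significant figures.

Pipe 1: V = 0.9237 m/s, Re = 6.61×10^4, ε/D = 2.01×10^-5, f = 0.01953, h_1 = f(L/D)V²/2g = 12.46 m
Pipe 2: V = 0.6098 m/s, Re = 5.37×10^4, ε/D = 1.25×10^-5, f = 0.02041, h_2 = f(L/D)V²/2g = 6.286 m
Series → Q common, losses add: H = Σh = 18.75 m

H ≈ 18.7 m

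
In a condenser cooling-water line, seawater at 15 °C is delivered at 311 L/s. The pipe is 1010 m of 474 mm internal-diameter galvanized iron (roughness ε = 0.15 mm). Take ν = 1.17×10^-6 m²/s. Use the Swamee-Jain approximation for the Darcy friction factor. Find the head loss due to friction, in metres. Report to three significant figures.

h_f ≈ 5.45 m

V = 4Q/(πD²) = 4·0.311/(π·0.474²) = 1.762 m/s
Re = VD/ν = 1.762·0.474/1.17×10^-6 = 7.14×10^5 → turbulent
ε/D = 0.15/474 = 3.16×10^-4
Swamee-Jain: f = 0.01616
h_f = f(L/D)V²/(2g) = 0.01616·(1010/0.474)·1.762²/(2·9.81) = 5.450 m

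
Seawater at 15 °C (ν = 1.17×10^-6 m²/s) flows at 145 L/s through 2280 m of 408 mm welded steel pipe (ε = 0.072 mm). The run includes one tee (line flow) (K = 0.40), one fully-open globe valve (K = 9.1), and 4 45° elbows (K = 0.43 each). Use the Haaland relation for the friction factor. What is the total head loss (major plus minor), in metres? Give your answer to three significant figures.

H_L ≈ 6.11 m

V = 4Q/(πD²) = 1.109 m/s; V²/2g = 0.06269 m
Re = 3.87×10^5, ε/D = 1.76×10^-4 → f = 0.01544 (Haaland)
Major: h_f = f(L/D)·V²/2g = 0.01544·5588·0.06269 = 5.409 m
Minor: ΣK = 11.2; h_m = ΣK·V²/2g = 0.7034 m
Total H_L = 5.409 + 0.7034 = 6.113 m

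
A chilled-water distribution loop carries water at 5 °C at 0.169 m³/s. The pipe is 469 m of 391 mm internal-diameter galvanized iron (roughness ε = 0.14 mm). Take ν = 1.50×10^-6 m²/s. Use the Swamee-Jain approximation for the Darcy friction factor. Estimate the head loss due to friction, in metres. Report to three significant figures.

h_f ≈ 2.08 m

V = 4Q/(πD²) = 4·0.169/(π·0.391²) = 1.407 m/s
Re = VD/ν = 1.407·0.391/1.50×10^-6 = 3.67×10^5 → turbulent
ε/D = 0.14/391 = 3.58×10^-4
Swamee-Jain: f = 0.01718
h_f = f(L/D)V²/(2g) = 0.01718·(469/0.391)·1.407²/(2·9.81) = 2.080 m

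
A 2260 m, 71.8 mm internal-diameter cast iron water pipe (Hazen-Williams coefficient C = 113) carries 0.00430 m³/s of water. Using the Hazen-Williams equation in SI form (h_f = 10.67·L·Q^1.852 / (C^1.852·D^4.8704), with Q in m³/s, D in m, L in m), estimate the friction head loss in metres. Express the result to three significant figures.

h_f ≈ 58.7 m

h_f = 10.67·2260·0.00430^1.852 / (113^1.852·0.0718^4.8704) = 58.65 m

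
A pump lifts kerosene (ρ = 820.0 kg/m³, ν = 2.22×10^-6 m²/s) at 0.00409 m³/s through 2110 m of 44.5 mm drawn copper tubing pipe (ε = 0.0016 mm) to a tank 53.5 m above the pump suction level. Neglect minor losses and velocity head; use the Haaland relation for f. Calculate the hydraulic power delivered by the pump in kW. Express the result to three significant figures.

P_hyd ≈ 13.1 kW

V = 4Q/(πD²) = 2.630 m/s; Re = 5.27×10^4; ε/D = 3.60×10^-5; f = 0.02056
h_f = f(L/D)V²/2g = 343.7 m
Total head H = z + h_f = 53.5 + 343.7 = 397.2 m
P_hyd = ρgQH = 820.0·9.81·0.00409·397.2 = 13.07 kW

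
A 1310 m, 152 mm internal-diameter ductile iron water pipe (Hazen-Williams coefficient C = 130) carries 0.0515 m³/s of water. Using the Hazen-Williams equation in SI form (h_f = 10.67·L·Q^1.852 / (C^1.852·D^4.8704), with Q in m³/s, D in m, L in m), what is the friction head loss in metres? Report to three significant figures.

h_f ≈ 67.5 m

h_f = 10.67·1310·0.0515^1.852 / (130^1.852·0.152^4.8704) = 67.52 m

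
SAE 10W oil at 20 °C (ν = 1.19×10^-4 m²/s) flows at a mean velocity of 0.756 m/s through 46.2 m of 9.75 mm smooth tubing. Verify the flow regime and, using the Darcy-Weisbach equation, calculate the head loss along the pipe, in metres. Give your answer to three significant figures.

h_f ≈ 143 m

Re = VD/ν = 0.756·0.009750/1.19×10^-4 = 61.9 → laminar (Re < 2300)
f = 64/Re = 1.033
h_f = f(L/D)V²/(2g) = 1.033·(46.2/0.009750)·0.756²/(2·9.81) = 142.6 m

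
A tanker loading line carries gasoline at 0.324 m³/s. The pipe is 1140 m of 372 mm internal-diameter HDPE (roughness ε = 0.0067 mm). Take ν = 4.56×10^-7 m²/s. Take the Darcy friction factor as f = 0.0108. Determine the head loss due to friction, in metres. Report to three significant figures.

V = 4Q/(πD²) = 4·0.324/(π·0.372²) = 2.981 m/s
h_f = f(L/D)V²/(2g) = 0.01080·(1140/0.372)·2.981²/(2·9.81) = 14.99 m

h_f ≈ 15.0 m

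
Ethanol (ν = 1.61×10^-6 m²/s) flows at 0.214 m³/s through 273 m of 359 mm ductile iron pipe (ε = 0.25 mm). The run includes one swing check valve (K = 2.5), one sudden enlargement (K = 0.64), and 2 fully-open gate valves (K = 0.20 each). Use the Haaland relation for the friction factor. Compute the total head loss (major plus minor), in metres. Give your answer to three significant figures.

H_L ≈ 4.06 m

V = 4Q/(πD²) = 2.114 m/s; V²/2g = 0.2278 m
Re = 4.71×10^5, ε/D = 6.96×10^-4 → f = 0.01876 (Haaland)
Major: h_f = f(L/D)·V²/2g = 0.01876·760.4·0.2278 = 3.250 m
Minor: ΣK = 3.54; h_m = ΣK·V²/2g = 0.8064 m
Total H_L = 3.250 + 0.8064 = 4.056 m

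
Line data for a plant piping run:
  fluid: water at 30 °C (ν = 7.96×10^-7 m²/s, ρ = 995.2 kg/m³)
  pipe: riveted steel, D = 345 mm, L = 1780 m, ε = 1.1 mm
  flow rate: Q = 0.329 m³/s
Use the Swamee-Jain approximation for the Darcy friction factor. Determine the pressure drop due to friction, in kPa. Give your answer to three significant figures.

V = 4Q/(πD²) = 4·0.329/(π·0.345²) = 3.519 m/s
Re = VD/ν = 3.519·0.345/7.96×10^-7 = 1.53×10^6 → turbulent
ε/D = 1.1/345 = 0.00319
Swamee-Jain: f = 0.02675
h_f = f(L/D)V²/(2g) = 0.02675·(1780/0.345)·3.519²/(2·9.81) = 87.14 m
Δp = ρg·h_f = 995.2·9.81·87.14 = 850.8 kPa

Δp ≈ 851 kPa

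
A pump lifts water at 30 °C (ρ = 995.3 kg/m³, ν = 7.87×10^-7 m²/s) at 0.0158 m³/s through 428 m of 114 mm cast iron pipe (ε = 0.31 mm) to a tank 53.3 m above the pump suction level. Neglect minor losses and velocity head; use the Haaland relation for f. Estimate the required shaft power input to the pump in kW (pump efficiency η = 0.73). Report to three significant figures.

P_shaft ≈ 13.8 kW

V = 4Q/(πD²) = 1.548 m/s; Re = 2.24×10^5; ε/D = 0.00272; f = 0.02608
h_f = f(L/D)V²/2g = 11.96 m
Total head H = z + h_f = 53.3 + 11.96 = 65.26 m
P_hyd = ρgQH = 995.3·9.81·0.0158·65.26 = 10.07 kW
P_shaft = P_hyd/η = 10.07/0.73 = 13.79 kW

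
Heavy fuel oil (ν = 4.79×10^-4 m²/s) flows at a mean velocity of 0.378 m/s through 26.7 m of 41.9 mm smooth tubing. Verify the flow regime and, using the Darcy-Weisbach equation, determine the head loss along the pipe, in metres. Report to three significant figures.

h_f ≈ 8.98 m

Re = VD/ν = 0.378·0.04190/4.79×10^-4 = 33.1 → laminar (Re < 2300)
f = 64/Re = 1.936
h_f = f(L/D)V²/(2g) = 1.936·(26.7/0.04190)·0.378²/(2·9.81) = 8.982 m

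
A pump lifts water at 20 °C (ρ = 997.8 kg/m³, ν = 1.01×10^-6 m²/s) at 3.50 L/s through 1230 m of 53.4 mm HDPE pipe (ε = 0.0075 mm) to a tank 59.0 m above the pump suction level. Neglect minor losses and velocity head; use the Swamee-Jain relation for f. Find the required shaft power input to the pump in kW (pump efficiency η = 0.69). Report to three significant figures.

P_shaft ≈ 5.68 kW

V = 4Q/(πD²) = 1.563 m/s; Re = 8.26×10^4; ε/D = 1.40×10^-4; f = 0.01933
h_f = f(L/D)V²/2g = 55.43 m
Total head H = z + h_f = 59.0 + 55.43 = 114.4 m
P_hyd = ρgQH = 997.8·9.81·0.00350·114.4 = 3.920 kW
P_shaft = P_hyd/η = 3.920/0.69 = 5.682 kW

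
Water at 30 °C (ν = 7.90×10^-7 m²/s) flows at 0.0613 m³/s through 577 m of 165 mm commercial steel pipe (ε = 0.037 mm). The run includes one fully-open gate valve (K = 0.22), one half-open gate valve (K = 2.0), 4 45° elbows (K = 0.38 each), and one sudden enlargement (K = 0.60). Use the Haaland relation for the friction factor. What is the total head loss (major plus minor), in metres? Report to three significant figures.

V = 4Q/(πD²) = 2.867 m/s; V²/2g = 0.4189 m
Re = 5.99×10^5, ε/D = 2.24×10^-4 → f = 0.01531 (Haaland)
Major: h_f = f(L/D)·V²/2g = 0.01531·3497·0.4189 = 22.43 m
Minor: ΣK = 4.34; h_m = ΣK·V²/2g = 1.818 m
Total H_L = 22.43 + 1.818 = 24.24 m

H_L ≈ 24.2 m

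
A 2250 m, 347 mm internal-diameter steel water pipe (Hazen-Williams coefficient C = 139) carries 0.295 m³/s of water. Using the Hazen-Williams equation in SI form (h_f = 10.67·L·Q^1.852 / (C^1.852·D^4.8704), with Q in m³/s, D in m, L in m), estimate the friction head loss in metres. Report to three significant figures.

h_f ≈ 46.6 m

h_f = 10.67·2250·0.295^1.852 / (139^1.852·0.347^4.8704) = 46.60 m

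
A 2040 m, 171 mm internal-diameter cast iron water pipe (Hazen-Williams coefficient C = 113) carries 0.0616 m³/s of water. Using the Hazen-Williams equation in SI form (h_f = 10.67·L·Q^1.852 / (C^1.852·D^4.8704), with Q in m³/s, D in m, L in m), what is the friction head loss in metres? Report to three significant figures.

h_f = 10.67·2040·0.0616^1.852 / (113^1.852·0.171^4.8704) = 107.0 m

h_f ≈ 107 m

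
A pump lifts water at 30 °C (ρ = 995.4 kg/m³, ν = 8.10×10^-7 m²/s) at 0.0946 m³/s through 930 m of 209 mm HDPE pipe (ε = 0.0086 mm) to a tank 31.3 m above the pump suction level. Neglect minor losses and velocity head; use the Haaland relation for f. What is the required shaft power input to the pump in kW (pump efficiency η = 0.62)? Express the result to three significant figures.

P_shaft ≈ 79.8 kW

V = 4Q/(πD²) = 2.757 m/s; Re = 7.11×10^5; ε/D = 4.11×10^-5; f = 0.01290
h_f = f(L/D)V²/2g = 22.25 m
Total head H = z + h_f = 31.3 + 22.25 = 53.55 m
P_hyd = ρgQH = 995.4·9.81·0.0946·53.55 = 49.47 kW
P_shaft = P_hyd/η = 49.47/0.62 = 79.79 kW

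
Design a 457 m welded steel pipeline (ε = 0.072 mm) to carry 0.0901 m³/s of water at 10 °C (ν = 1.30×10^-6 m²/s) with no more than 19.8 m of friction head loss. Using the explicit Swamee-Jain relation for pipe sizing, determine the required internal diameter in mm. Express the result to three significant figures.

Swamee-Jain (Type III): D = 0.66·[ε^1.25·(LQ²/(gh_f))^4.75 + ν·Q^9.4·(L/(gh_f))^5.2]^0.04
LQ²/(gh_f) = 0.01910; L/(gh_f) = 2.353
Term 1 = ε^1.25·(…)^4.75 = 4.53×10^-14; Term 2 = ν·Q^9.4·(…)^5.2 = 1.66×10^-14
D = 0.66·(4.53×10^-14 + 1.66×10^-14)^0.04 = 0.1955 m = 196 mm
Check: V = 3.00 m/s, Re = 4.51×10^5, f = 0.01700, h_f = 18.2 m ≈ 19.8 m ✓

D ≈ 196 mm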